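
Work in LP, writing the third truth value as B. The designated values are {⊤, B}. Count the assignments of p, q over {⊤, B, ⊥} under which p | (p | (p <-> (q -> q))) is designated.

Of the 9 assignments, 7 give a value in {⊤, B}.

7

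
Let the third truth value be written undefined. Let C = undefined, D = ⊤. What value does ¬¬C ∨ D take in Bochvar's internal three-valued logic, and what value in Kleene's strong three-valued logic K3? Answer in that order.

undefined; ⊤

In Bochvar's internal three-valued logic: ¬C = ¬undefined = undefined
¬¬C = ¬undefined = undefined
¬¬C ∨ D = undefined ∨ ⊤ = undefined
In Kleene's strong three-valued logic K3: ¬C = ¬undefined = undefined
¬¬C = ¬undefined = undefined
¬¬C ∨ D = undefined ∨ ⊤ = ⊤
They differ because Bochvar's internal three-valued logic and Kleene's strong three-valued logic K3 treat undefined differently under the binary connectives.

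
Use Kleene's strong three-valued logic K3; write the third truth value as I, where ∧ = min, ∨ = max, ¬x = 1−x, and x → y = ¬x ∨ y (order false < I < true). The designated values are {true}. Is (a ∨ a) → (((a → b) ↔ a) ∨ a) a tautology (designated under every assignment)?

No

Countermodel: a=I, b=true gives I, which is not designated.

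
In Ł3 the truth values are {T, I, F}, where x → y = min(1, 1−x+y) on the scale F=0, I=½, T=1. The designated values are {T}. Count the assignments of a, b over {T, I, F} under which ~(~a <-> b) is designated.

2

Designated under: (a=T, b=T); (a=F, b=F).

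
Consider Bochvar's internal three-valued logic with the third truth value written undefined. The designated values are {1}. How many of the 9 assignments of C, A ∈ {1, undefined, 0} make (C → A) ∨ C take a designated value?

4

Designated under: (C=1, A=1); (C=1, A=0); (C=0, A=1); (C=0, A=0).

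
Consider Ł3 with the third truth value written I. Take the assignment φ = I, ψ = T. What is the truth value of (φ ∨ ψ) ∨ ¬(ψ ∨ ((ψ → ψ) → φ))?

φ ∨ ψ = I ∨ T = T
ψ → ψ = T → T = T
(ψ → ψ) → φ = T → I = I  [min(1, 1−1+½)]
ψ ∨ ((ψ → ψ) → φ) = T ∨ I = T
¬(ψ ∨ ((ψ → ψ) → φ)) = ¬T = F
(φ ∨ ψ) ∨ ¬(ψ ∨ ((ψ → ψ) → φ)) = T ∨ F = T

T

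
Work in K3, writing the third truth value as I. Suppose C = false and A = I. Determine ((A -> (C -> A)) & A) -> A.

C -> A = false -> I = true  [~false | I]
A -> (C -> A) = I -> true = true
(A -> (C -> A)) & A = true & I = I
((A -> (C -> A)) & A) -> A = I -> I = I

I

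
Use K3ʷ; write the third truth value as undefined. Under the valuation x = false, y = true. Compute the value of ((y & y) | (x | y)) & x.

false

y & y = true & true = true
x | y = false | true = true
(y & y) | (x | y) = true | true = true
((y & y) | (x | y)) & x = true & false = false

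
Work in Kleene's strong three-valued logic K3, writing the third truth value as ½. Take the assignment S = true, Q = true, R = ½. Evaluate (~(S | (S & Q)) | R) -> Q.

S & Q = true & true = true
S | (S & Q) = true | true = true
~(S | (S & Q)) = ~true = false
~(S | (S & Q)) | R = false | ½ = ½
(~(S | (S & Q)) | R) -> Q = ½ -> true = true  [~½ | true]

true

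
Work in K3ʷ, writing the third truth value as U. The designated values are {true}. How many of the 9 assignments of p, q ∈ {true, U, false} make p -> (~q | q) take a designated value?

Designated under: (p=true, q=true); (p=true, q=false); (p=false, q=true); (p=false, q=false).

4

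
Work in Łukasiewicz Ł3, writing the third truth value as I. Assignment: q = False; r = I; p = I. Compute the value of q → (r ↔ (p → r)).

p → r = I → I = True  [min(1, 1−½+½)]
r ↔ (p → r) = I ↔ True = I
q → (r ↔ (p → r)) = False → I = True

True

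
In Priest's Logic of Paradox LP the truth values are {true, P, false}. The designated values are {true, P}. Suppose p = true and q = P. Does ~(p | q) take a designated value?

p | q = true | P = true
~(p | q) = ~true = false
false ∉ {true, P}.

No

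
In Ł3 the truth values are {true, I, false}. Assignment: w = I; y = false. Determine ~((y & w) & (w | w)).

true

y & w = false & I = false
w | w = I | I = I
(y & w) & (w | w) = false & I = false
~((y & w) & (w | w)) = ~false = true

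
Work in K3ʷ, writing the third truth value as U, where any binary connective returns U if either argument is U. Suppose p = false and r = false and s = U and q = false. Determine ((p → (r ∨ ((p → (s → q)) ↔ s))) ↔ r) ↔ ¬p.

U

s → q = U → false = U
p → (s → q) = false → U = U
(p → (s → q)) ↔ s = U ↔ U = U
r ∨ ((p → (s → q)) ↔ s) = false ∨ U = U
p → (r ∨ ((p → (s → q)) ↔ s)) = false → U = U
(p → (r ∨ ((p → (s → q)) ↔ s))) ↔ r = U ↔ false = U
¬p = ¬false = true
((p → (r ∨ ((p → (s → q)) ↔ s))) ↔ r) ↔ ¬p = U ↔ true = U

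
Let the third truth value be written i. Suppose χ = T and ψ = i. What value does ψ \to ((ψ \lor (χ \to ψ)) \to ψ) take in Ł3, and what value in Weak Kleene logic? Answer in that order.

T; i

In Ł3: χ \to ψ = T \to i = i  [min(1, 1−1+½)]
ψ \lor (χ \to ψ) = i \lor i = i
(ψ \lor (χ \to ψ)) \to ψ = i \to i = T
ψ \to ((ψ \lor (χ \to ψ)) \to ψ) = i \to T = T
In Weak Kleene logic: χ \to ψ = T \to i = i  [any arg is the third value ⇒ result is the third value]
ψ \lor (χ \to ψ) = i \lor i = i
(ψ \lor (χ \to ψ)) \to ψ = i \to i = i
ψ \to ((ψ \lor (χ \to ψ)) \to ψ) = i \to i = i
They differ because Ł3 and Weak Kleene logic treat i differently under the binary connectives.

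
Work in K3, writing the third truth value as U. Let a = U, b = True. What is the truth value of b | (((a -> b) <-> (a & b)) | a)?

True

a -> b = U -> True = True  [~U | True]
a & b = U & True = U
(a -> b) <-> (a & b) = True <-> U = U
((a -> b) <-> (a & b)) | a = U | U = U
b | (((a -> b) <-> (a & b)) | a) = True | U = True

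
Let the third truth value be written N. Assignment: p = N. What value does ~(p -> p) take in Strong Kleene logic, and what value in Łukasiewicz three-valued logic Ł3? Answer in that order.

N; false

In Strong Kleene logic: p -> p = N -> N = N
~(p -> p) = ~N = N
In Łukasiewicz three-valued logic Ł3: p -> p = N -> N = true
~(p -> p) = ~true = false
They differ because Strong Kleene logic and Łukasiewicz three-valued logic Ł3 treat N differently under implication.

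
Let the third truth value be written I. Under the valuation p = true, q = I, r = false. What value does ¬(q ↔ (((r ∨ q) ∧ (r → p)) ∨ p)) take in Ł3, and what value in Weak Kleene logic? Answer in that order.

In Ł3: r ∨ q = false ∨ I = I
r → p = false → true = true
(r ∨ q) ∧ (r → p) = I ∧ true = I
((r ∨ q) ∧ (r → p)) ∨ p = I ∨ true = true
q ↔ (((r ∨ q) ∧ (r → p)) ∨ p) = I ↔ true = I  [1 − |½−1|]
¬(q ↔ (((r ∨ q) ∧ (r → p)) ∨ p)) = ¬I = I
In Weak Kleene logic: r ∨ q = false ∨ I = I
r → p = false → true = true
(r ∨ q) ∧ (r → p) = I ∧ true = I
((r ∨ q) ∧ (r → p)) ∨ p = I ∨ true = I
q ↔ (((r ∨ q) ∧ (r → p)) ∨ p) = I ↔ I = I
¬(q ↔ (((r ∨ q) ∧ (r → p)) ∨ p)) = ¬I = I

I; I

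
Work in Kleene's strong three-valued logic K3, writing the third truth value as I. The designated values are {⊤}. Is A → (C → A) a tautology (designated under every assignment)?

Countermodel: A=I, C=⊤ gives I, which is not designated.

No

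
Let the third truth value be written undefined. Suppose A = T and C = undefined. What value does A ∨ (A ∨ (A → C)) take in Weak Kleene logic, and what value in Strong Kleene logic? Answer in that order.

In Weak Kleene logic: A → C = T → undefined = undefined  [any arg is the third value ⇒ result is the third value]
A ∨ (A → C) = T ∨ undefined = undefined
A ∨ (A ∨ (A → C)) = T ∨ undefined = undefined
In Strong Kleene logic: A → C = T → undefined = undefined  [¬T ∨ undefined]
A ∨ (A → C) = T ∨ undefined = T
A ∨ (A ∨ (A → C)) = T ∨ T = T
They differ because Weak Kleene logic and Strong Kleene logic treat undefined differently under the binary connectives.

undefined; T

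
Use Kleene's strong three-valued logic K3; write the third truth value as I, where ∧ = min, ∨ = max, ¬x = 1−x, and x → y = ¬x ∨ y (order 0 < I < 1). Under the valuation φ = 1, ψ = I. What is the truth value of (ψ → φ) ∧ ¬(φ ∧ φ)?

ψ → φ = I → 1 = 1
φ ∧ φ = 1 ∧ 1 = 1
¬(φ ∧ φ) = ¬1 = 0
(ψ → φ) ∧ ¬(φ ∧ φ) = 1 ∧ 0 = 0

0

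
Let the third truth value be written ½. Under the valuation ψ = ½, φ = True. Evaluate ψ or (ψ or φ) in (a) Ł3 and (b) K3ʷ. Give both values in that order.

True; ½

In Ł3: ψ or φ = ½ or True = True
ψ or (ψ or φ) = ½ or True = True
In K3ʷ: ψ or φ = ½ or True = ½
ψ or (ψ or φ) = ½ or ½ = ½
They differ because Ł3 and K3ʷ treat ½ differently under the binary connectives.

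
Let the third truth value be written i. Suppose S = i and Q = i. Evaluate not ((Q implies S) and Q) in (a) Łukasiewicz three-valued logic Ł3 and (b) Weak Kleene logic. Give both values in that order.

i; i

In Łukasiewicz three-valued logic Ł3: Q implies S = i implies i = true  [min(1, 1−½+½)]
(Q implies S) and Q = true and i = i
not ((Q implies S) and Q) = not i = i
In Weak Kleene logic: Q implies S = i implies i = i  [any arg is the third value ⇒ result is the third value]
(Q implies S) and Q = i and i = i
not ((Q implies S) and Q) = not i = i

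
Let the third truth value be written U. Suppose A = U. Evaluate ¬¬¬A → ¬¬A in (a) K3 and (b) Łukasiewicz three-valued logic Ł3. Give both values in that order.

U; 1

In K3: ¬A = ¬U = U
¬¬A = ¬U = U
¬¬¬A = ¬U = U
¬A = ¬U = U
¬¬A = ¬U = U
¬¬¬A → ¬¬A = U → U = U  [¬U ∨ U]
In Łukasiewicz three-valued logic Ł3: ¬A = ¬U = U
¬¬A = ¬U = U
¬¬¬A = ¬U = U
¬A = ¬U = U
¬¬A = ¬U = U
¬¬¬A → ¬¬A = U → U = 1
They differ because K3 and Łukasiewicz three-valued logic Ł3 treat U differently under implication.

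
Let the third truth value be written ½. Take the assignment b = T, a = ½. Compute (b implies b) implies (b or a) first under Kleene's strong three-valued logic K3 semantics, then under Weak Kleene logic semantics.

In Kleene's strong three-valued logic K3: b implies b = T implies T = T
b or a = T or ½ = T
(b implies b) implies (b or a) = T implies T = T
In Weak Kleene logic: b implies b = T implies T = T
b or a = T or ½ = ½
(b implies b) implies (b or a) = T implies ½ = ½
They differ because Kleene's strong three-valued logic K3 and Weak Kleene logic treat ½ differently under the binary connectives.

T; ½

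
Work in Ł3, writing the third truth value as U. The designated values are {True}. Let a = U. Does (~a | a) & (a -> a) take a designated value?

No

~a = ~U = U
~a | a = U | U = U
a -> a = U -> U = True  [min(1, 1−½+½)]
(~a | a) & (a -> a) = U & True = U
U ∉ {True}.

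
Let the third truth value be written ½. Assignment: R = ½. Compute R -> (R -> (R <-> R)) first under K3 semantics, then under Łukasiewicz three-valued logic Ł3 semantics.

In K3: R <-> R = ½ <-> ½ = ½
R -> (R <-> R) = ½ -> ½ = ½  [~½ | ½]
R -> (R -> (R <-> R)) = ½ -> ½ = ½
In Łukasiewicz three-valued logic Ł3: R <-> R = ½ <-> ½ = true
R -> (R <-> R) = ½ -> true = true
R -> (R -> (R <-> R)) = ½ -> true = true
They differ because K3 and Łukasiewicz three-valued logic Ł3 treat ½ differently under implication.

½; true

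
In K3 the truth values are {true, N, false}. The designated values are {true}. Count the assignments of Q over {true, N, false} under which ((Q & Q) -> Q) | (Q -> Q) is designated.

Q=true: true ✓
Q=N: N ·
Q=false: true ✓

2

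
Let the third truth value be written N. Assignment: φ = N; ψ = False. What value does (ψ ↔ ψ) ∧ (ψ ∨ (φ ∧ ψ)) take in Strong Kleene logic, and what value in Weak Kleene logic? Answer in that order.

In Strong Kleene logic: ψ ↔ ψ = False ↔ False = True
φ ∧ ψ = N ∧ False = False
ψ ∨ (φ ∧ ψ) = False ∨ False = False
(ψ ↔ ψ) ∧ (ψ ∨ (φ ∧ ψ)) = True ∧ False = False
In Weak Kleene logic: ψ ↔ ψ = False ↔ False = True
φ ∧ ψ = N ∧ False = N
ψ ∨ (φ ∧ ψ) = False ∨ N = N
(ψ ↔ ψ) ∧ (ψ ∨ (φ ∧ ψ)) = True ∧ N = N
They differ because Strong Kleene logic and Weak Kleene logic treat N differently under the binary connectives.

False; N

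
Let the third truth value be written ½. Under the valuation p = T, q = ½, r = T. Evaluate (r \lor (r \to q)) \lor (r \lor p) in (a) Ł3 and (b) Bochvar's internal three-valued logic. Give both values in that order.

In Ł3: r \to q = T \to ½ = ½  [min(1, 1−1+½)]
r \lor (r \to q) = T \lor ½ = T
r \lor p = T \lor T = T
(r \lor (r \to q)) \lor (r \lor p) = T \lor T = T
In Bochvar's internal three-valued logic: r \to q = T \to ½ = ½  [any arg is the third value ⇒ result is the third value]
r \lor (r \to q) = T \lor ½ = ½
r \lor p = T \lor T = T
(r \lor (r \to q)) \lor (r \lor p) = ½ \lor T = ½
They differ because Ł3 and Bochvar's internal three-valued logic treat ½ differently under the binary connectives.

T; ½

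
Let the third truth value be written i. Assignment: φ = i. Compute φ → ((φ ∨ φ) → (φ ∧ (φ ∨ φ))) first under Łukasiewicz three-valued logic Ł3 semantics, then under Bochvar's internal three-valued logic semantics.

In Łukasiewicz three-valued logic Ł3: φ ∨ φ = i ∨ i = i
φ ∨ φ = i ∨ i = i
φ ∧ (φ ∨ φ) = i ∧ i = i
(φ ∨ φ) → (φ ∧ (φ ∨ φ)) = i → i = true  [min(1, 1−½+½)]
φ → ((φ ∨ φ) → (φ ∧ (φ ∨ φ))) = i → true = true
In Bochvar's internal three-valued logic: φ ∨ φ = i ∨ i = i
φ ∨ φ = i ∨ i = i
φ ∧ (φ ∨ φ) = i ∧ i = i
(φ ∨ φ) → (φ ∧ (φ ∨ φ)) = i → i = i  [any arg is the third value ⇒ result is the third value]
φ → ((φ ∨ φ) → (φ ∧ (φ ∨ φ))) = i → i = i
They differ because Łukasiewicz three-valued logic Ł3 and Bochvar's internal three-valued logic treat i differently under the binary connectives.

true; i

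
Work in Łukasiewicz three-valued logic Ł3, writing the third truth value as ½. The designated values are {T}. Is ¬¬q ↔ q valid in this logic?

Yes

Every assignment of q over {T, ½, F} gives a value in {T}.
In particular, with q=½: ¬¬q ↔ q = T.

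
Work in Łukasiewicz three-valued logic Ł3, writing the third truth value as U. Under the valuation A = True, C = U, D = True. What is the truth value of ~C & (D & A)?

U

~C = ~U = U
D & A = True & True = True
~C & (D & A) = U & True = U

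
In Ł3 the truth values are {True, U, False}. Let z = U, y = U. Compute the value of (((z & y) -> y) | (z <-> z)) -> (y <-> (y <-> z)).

z & y = U & U = U
(z & y) -> y = U -> U = True  [min(1, 1−½+½)]
z <-> z = U <-> U = True
((z & y) -> y) | (z <-> z) = True | True = True
y <-> z = U <-> U = True
y <-> (y <-> z) = U <-> True = U
(((z & y) -> y) | (z <-> z)) -> (y <-> (y <-> z)) = True -> U = U

U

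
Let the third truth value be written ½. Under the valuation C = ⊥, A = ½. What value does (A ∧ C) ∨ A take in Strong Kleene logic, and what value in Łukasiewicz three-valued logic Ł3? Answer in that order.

½; ½

In Strong Kleene logic: A ∧ C = ½ ∧ ⊥ = ⊥
(A ∧ C) ∨ A = ⊥ ∨ ½ = ½
In Łukasiewicz three-valued logic Ł3: A ∧ C = ½ ∧ ⊥ = ⊥
(A ∧ C) ∨ A = ⊥ ∨ ½ = ½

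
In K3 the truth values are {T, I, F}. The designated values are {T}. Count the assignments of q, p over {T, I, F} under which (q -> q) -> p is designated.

3

Designated under: (q=T, p=T); (q=I, p=T); (q=F, p=T).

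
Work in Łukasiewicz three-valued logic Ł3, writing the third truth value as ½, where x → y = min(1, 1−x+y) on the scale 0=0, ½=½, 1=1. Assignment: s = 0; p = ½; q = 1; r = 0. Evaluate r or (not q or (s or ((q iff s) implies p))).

not q = not 1 = 0
q iff s = 1 iff 0 = 0
(q iff s) implies p = 0 implies ½ = 1
s or ((q iff s) implies p) = 0 or 1 = 1
not q or (s or ((q iff s) implies p)) = 0 or 1 = 1
r or (not q or (s or ((q iff s) implies p))) = 0 or 1 = 1

1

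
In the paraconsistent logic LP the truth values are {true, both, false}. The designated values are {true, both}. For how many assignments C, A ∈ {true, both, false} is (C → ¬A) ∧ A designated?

Of the 9 assignments, 5 give a value in {true, both}.

5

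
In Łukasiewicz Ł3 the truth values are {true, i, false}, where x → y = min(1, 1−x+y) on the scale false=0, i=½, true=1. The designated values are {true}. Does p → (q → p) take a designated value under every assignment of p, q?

Yes

Every assignment of p, q over {true, i, false} gives a value in {true}.
In particular, with p=i, q=i: p → (q → p) = true.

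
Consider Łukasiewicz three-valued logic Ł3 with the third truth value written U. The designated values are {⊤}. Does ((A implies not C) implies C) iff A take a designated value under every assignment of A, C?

No

Countermodel: A=⊤, C=⊥ gives ⊥, which is not designated.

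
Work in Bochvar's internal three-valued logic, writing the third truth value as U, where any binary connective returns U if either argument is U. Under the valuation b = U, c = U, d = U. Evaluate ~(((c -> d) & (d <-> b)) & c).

c -> d = U -> U = U  [any arg is the third value ⇒ result is the third value]
d <-> b = U <-> U = U
(c -> d) & (d <-> b) = U & U = U
((c -> d) & (d <-> b)) & c = U & U = U
~(((c -> d) & (d <-> b)) & c) = ~U = U

U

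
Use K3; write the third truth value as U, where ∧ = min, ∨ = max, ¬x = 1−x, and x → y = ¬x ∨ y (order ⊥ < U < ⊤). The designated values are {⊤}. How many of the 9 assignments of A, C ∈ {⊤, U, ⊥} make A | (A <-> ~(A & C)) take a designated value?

3

Designated under: (A=⊤, C=⊤); (A=⊤, C=U); (A=⊤, C=⊥).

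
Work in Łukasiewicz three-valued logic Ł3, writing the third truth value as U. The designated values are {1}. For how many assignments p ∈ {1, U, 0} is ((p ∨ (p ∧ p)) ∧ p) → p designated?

3

p=1: 1 ✓
p=U: 1 ✓
p=0: 1 ✓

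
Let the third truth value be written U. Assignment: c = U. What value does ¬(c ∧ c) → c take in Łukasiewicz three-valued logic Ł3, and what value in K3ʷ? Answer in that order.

⊤; U

In Łukasiewicz three-valued logic Ł3: c ∧ c = U ∧ U = U
¬(c ∧ c) = ¬U = U
¬(c ∧ c) → c = U → U = ⊤  [min(1, 1−½+½)]
In K3ʷ: c ∧ c = U ∧ U = U
¬(c ∧ c) = ¬U = U
¬(c ∧ c) → c = U → U = U  [any arg is the third value ⇒ result is the third value]
They differ because Łukasiewicz three-valued logic Ł3 and K3ʷ treat U differently under the binary connectives.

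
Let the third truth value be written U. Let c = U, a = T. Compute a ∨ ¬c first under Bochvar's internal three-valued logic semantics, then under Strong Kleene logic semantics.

U; T

In Bochvar's internal three-valued logic: ¬c = ¬U = U
a ∨ ¬c = T ∨ U = U
In Strong Kleene logic: ¬c = ¬U = U
a ∨ ¬c = T ∨ U = T
They differ because Bochvar's internal three-valued logic and Strong Kleene logic treat U differently under the binary connectives.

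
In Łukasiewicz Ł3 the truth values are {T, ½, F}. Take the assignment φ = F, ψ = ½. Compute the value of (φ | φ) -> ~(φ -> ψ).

T

φ | φ = F | F = F
φ -> ψ = F -> ½ = T  [min(1, 1−0+½)]
~(φ -> ψ) = ~T = F
(φ | φ) -> ~(φ -> ψ) = F -> F = T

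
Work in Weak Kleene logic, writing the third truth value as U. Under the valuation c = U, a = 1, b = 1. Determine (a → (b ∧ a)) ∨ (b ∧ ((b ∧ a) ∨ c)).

b ∧ a = 1 ∧ 1 = 1
a → (b ∧ a) = 1 → 1 = 1
b ∧ a = 1 ∧ 1 = 1
(b ∧ a) ∨ c = 1 ∨ U = U
b ∧ ((b ∧ a) ∨ c) = 1 ∧ U = U
(a → (b ∧ a)) ∨ (b ∧ ((b ∧ a) ∨ c)) = 1 ∨ U = U

U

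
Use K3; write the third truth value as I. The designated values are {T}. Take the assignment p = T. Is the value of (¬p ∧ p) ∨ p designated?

Yes

¬p = ¬T = F
¬p ∧ p = F ∧ T = F
(¬p ∧ p) ∨ p = F ∨ T = T
T ∈ {T}.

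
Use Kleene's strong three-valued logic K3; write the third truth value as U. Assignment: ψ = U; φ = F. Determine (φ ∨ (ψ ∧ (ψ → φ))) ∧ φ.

ψ → φ = U → F = U  [¬U ∨ F]
ψ ∧ (ψ → φ) = U ∧ U = U
φ ∨ (ψ ∧ (ψ → φ)) = F ∨ U = U
(φ ∨ (ψ ∧ (ψ → φ))) ∧ φ = U ∧ F = F

F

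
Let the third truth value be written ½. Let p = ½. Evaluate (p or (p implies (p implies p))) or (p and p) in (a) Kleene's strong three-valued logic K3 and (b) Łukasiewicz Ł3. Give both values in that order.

In Kleene's strong three-valued logic K3: p implies p = ½ implies ½ = ½
p implies (p implies p) = ½ implies ½ = ½
p or (p implies (p implies p)) = ½ or ½ = ½
p and p = ½ and ½ = ½
(p or (p implies (p implies p))) or (p and p) = ½ or ½ = ½
In Łukasiewicz Ł3: p implies p = ½ implies ½ = ⊤
p implies (p implies p) = ½ implies ⊤ = ⊤
p or (p implies (p implies p)) = ½ or ⊤ = ⊤
p and p = ½ and ½ = ½
(p or (p implies (p implies p))) or (p and p) = ⊤ or ½ = ⊤
They differ because Kleene's strong three-valued logic K3 and Łukasiewicz Ł3 treat ½ differently under implication.

½; ⊤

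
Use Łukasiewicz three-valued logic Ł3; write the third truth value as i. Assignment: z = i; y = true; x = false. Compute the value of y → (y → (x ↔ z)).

i

x ↔ z = false ↔ i = i  [1 − |0−½|]
y → (x ↔ z) = true → i = i
y → (y → (x ↔ z)) = true → i = i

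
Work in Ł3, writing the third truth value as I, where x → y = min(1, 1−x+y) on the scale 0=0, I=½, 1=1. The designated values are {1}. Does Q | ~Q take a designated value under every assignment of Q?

Countermodel: Q=I gives I, which is not designated.

No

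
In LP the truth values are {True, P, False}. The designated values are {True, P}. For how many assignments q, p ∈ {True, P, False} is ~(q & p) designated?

8

Of the 9 assignments, 8 give a value in {True, P}.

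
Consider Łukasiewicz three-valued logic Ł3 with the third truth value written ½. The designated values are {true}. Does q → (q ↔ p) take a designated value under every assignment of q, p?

No

Countermodel: q=true, p=½ gives ½, which is not designated.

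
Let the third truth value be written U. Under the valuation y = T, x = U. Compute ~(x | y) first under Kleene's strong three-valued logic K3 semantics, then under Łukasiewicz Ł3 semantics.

F; F

In Kleene's strong three-valued logic K3: x | y = U | T = T
~(x | y) = ~T = F
In Łukasiewicz Ł3: x | y = U | T = T
~(x | y) = ~T = F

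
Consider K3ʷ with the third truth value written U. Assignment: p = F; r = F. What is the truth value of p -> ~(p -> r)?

T

p -> r = F -> F = T
~(p -> r) = ~T = F
p -> ~(p -> r) = F -> F = T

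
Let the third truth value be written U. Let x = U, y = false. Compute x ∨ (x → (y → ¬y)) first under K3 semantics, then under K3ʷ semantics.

true; U

In K3: ¬y = ¬false = true
y → ¬y = false → true = true
x → (y → ¬y) = U → true = true  [¬U ∨ true]
x ∨ (x → (y → ¬y)) = U ∨ true = true
In K3ʷ: ¬y = ¬false = true
y → ¬y = false → true = true
x → (y → ¬y) = U → true = U  [any arg is the third value ⇒ result is the third value]
x ∨ (x → (y → ¬y)) = U ∨ U = U
They differ because K3 and K3ʷ treat U differently under the binary connectives.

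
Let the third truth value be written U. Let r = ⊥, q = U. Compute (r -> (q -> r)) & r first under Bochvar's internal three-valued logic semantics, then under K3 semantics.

U; ⊥

In Bochvar's internal three-valued logic: q -> r = U -> ⊥ = U  [any arg is the third value ⇒ result is the third value]
r -> (q -> r) = ⊥ -> U = U
(r -> (q -> r)) & r = U & ⊥ = U
In K3: q -> r = U -> ⊥ = U  [~U | ⊥]
r -> (q -> r) = ⊥ -> U = ⊤
(r -> (q -> r)) & r = ⊤ & ⊥ = ⊥
They differ because Bochvar's internal three-valued logic and K3 treat U differently under the binary connectives.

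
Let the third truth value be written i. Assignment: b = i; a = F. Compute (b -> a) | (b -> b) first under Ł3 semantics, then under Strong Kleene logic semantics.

In Ł3: b -> a = i -> F = i  [min(1, 1−½+0)]
b -> b = i -> i = T
(b -> a) | (b -> b) = i | T = T
In Strong Kleene logic: b -> a = i -> F = i  [~i | F]
b -> b = i -> i = i
(b -> a) | (b -> b) = i | i = i
They differ because Ł3 and Strong Kleene logic treat i differently under implication.

T; i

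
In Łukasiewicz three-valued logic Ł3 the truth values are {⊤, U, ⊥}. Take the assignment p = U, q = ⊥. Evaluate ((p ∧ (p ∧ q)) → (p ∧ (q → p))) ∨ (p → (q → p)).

⊤

p ∧ q = U ∧ ⊥ = ⊥
p ∧ (p ∧ q) = U ∧ ⊥ = ⊥
q → p = ⊥ → U = ⊤
p ∧ (q → p) = U ∧ ⊤ = U
(p ∧ (p ∧ q)) → (p ∧ (q → p)) = ⊥ → U = ⊤
q → p = ⊥ → U = ⊤
p → (q → p) = U → ⊤ = ⊤
((p ∧ (p ∧ q)) → (p ∧ (q → p))) ∨ (p → (q → p)) = ⊤ ∨ ⊤ = ⊤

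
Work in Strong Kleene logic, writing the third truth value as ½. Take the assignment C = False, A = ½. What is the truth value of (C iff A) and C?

C iff A = False iff ½ = ½
(C iff A) and C = ½ and False = False

False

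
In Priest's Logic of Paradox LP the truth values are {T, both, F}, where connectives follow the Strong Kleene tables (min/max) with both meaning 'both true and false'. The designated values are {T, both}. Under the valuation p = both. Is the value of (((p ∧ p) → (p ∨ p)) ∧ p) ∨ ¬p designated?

Yes

p ∧ p = both ∧ both = both
p ∨ p = both ∨ both = both
(p ∧ p) → (p ∨ p) = both → both = both  [¬both ∨ both]
((p ∧ p) → (p ∨ p)) ∧ p = both ∧ both = both
¬p = ¬both = both
(((p ∧ p) → (p ∨ p)) ∧ p) ∨ ¬p = both ∨ both = both
both ∈ {T, both}.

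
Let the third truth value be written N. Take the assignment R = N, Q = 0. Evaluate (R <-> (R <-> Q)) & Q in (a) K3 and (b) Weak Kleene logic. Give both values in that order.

0; N

In K3: R <-> Q = N <-> 0 = N
R <-> (R <-> Q) = N <-> N = N
(R <-> (R <-> Q)) & Q = N & 0 = 0
In Weak Kleene logic: R <-> Q = N <-> 0 = N
R <-> (R <-> Q) = N <-> N = N
(R <-> (R <-> Q)) & Q = N & 0 = N
They differ because K3 and Weak Kleene logic treat N differently under the binary connectives.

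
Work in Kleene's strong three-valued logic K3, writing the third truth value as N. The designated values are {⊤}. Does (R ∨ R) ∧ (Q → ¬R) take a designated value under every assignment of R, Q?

No

Countermodel: R=⊤, Q=⊤ gives ⊥, which is not designated.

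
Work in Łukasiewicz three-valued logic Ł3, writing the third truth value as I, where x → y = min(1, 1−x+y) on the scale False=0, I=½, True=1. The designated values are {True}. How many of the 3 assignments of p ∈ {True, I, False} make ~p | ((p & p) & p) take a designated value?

p=True: True ✓
p=I: I ·
p=False: True ✓

2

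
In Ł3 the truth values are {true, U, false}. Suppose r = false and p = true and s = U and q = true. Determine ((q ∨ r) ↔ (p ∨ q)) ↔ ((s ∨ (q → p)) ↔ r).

q ∨ r = true ∨ false = true
p ∨ q = true ∨ true = true
(q ∨ r) ↔ (p ∨ q) = true ↔ true = true
q → p = true → true = true
s ∨ (q → p) = U ∨ true = true
(s ∨ (q → p)) ↔ r = true ↔ false = false
((q ∨ r) ↔ (p ∨ q)) ↔ ((s ∨ (q → p)) ↔ r) = true ↔ false = false

false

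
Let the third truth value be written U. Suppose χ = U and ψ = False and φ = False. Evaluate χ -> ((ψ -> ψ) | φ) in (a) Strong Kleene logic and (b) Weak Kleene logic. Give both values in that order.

True; U

In Strong Kleene logic: ψ -> ψ = False -> False = True
(ψ -> ψ) | φ = True | False = True
χ -> ((ψ -> ψ) | φ) = U -> True = True  [~U | True]
In Weak Kleene logic: ψ -> ψ = False -> False = True
(ψ -> ψ) | φ = True | False = True
χ -> ((ψ -> ψ) | φ) = U -> True = U
They differ because Strong Kleene logic and Weak Kleene logic treat U differently under the binary connectives.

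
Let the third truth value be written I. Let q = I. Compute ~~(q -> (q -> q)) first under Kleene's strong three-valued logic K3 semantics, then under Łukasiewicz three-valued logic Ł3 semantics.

I; 1

In Kleene's strong three-valued logic K3: q -> q = I -> I = I  [~I | I]
q -> (q -> q) = I -> I = I
~(q -> (q -> q)) = ~I = I
~~(q -> (q -> q)) = ~I = I
In Łukasiewicz three-valued logic Ł3: q -> q = I -> I = 1
q -> (q -> q) = I -> 1 = 1
~(q -> (q -> q)) = ~1 = 0
~~(q -> (q -> q)) = ~0 = 1
They differ because Kleene's strong three-valued logic K3 and Łukasiewicz three-valued logic Ł3 treat I differently under implication.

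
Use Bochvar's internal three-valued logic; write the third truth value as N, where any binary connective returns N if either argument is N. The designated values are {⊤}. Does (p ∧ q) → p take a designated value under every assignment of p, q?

Countermodel: p=⊤, q=N gives N, which is not designated.

No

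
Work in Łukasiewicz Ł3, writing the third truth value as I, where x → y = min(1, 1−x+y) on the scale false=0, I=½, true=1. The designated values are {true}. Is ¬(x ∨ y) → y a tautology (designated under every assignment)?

No

Countermodel: x=I, y=false gives I, which is not designated.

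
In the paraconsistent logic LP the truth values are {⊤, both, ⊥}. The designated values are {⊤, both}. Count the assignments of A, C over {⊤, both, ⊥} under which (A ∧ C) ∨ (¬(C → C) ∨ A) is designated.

Of the 9 assignments, 7 give a value in {⊤, both}.

7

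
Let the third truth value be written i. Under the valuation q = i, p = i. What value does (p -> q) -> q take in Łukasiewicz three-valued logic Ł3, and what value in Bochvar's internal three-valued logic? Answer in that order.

In Łukasiewicz three-valued logic Ł3: p -> q = i -> i = true
(p -> q) -> q = true -> i = i
In Bochvar's internal three-valued logic: p -> q = i -> i = i  [any arg is the third value ⇒ result is the third value]
(p -> q) -> q = i -> i = i

i; i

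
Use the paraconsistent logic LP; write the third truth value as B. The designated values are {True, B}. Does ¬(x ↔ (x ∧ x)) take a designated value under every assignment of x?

No

Countermodel: x=True gives False, which is not designated.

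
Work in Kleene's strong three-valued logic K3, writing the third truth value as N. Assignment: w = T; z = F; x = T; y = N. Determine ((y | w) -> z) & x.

y | w = N | T = T
(y | w) -> z = T -> F = F
((y | w) -> z) & x = F & T = F

F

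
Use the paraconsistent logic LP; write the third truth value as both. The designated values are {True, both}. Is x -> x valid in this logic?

Yes

Every assignment of x over {True, both, False} gives a value in {True, both}.
In particular, with x=both: x -> x = both.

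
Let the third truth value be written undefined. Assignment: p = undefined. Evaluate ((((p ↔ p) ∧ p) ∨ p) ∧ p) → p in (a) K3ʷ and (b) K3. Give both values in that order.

In K3ʷ: p ↔ p = undefined ↔ undefined = undefined
(p ↔ p) ∧ p = undefined ∧ undefined = undefined
((p ↔ p) ∧ p) ∨ p = undefined ∨ undefined = undefined
(((p ↔ p) ∧ p) ∨ p) ∧ p = undefined ∧ undefined = undefined
((((p ↔ p) ∧ p) ∨ p) ∧ p) → p = undefined → undefined = undefined
In K3: p ↔ p = undefined ↔ undefined = undefined
(p ↔ p) ∧ p = undefined ∧ undefined = undefined
((p ↔ p) ∧ p) ∨ p = undefined ∨ undefined = undefined
(((p ↔ p) ∧ p) ∨ p) ∧ p = undefined ∧ undefined = undefined
((((p ↔ p) ∧ p) ∨ p) ∧ p) → p = undefined → undefined = undefined  [¬undefined ∨ undefined]

undefined; undefined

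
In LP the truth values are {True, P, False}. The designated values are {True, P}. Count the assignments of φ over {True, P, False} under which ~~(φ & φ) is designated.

φ=True: True ✓
φ=P: P ✓
φ=False: False ·

2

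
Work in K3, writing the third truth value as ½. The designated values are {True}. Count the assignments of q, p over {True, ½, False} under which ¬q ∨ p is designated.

Of the 9 assignments, 5 give a value in {True}.

5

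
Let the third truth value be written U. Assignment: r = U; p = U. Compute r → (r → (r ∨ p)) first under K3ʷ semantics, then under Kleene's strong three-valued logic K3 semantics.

U; U

In K3ʷ: r ∨ p = U ∨ U = U
r → (r ∨ p) = U → U = U  [any arg is the third value ⇒ result is the third value]
r → (r → (r ∨ p)) = U → U = U
In Kleene's strong three-valued logic K3: r ∨ p = U ∨ U = U
r → (r ∨ p) = U → U = U  [¬U ∨ U]
r → (r → (r ∨ p)) = U → U = U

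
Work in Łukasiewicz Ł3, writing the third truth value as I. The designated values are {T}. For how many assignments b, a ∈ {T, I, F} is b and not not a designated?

1

Designated under: (b=T, a=T).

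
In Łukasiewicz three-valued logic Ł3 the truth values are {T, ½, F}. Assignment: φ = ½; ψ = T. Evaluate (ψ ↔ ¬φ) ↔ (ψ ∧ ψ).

¬φ = ¬½ = ½
ψ ↔ ¬φ = T ↔ ½ = ½  [1 − |1−½|]
ψ ∧ ψ = T ∧ T = T
(ψ ↔ ¬φ) ↔ (ψ ∧ ψ) = ½ ↔ T = ½

½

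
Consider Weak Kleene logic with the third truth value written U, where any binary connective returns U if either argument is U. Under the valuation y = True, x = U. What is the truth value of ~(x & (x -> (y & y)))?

y & y = True & True = True
x -> (y & y) = U -> True = U
x & (x -> (y & y)) = U & U = U
~(x & (x -> (y & y))) = ~U = U

U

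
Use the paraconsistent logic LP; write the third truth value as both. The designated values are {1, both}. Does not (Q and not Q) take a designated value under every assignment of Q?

Yes

Every assignment of Q over {1, both, 0} gives a value in {1, both}.
In particular, with Q=both: not (Q and not Q) = both.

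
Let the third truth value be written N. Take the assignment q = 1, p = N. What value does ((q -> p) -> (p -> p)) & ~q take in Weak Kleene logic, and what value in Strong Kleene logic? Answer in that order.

N; 0

In Weak Kleene logic: q -> p = 1 -> N = N  [any arg is the third value ⇒ result is the third value]
p -> p = N -> N = N
(q -> p) -> (p -> p) = N -> N = N
~q = ~1 = 0
((q -> p) -> (p -> p)) & ~q = N & 0 = N
In Strong Kleene logic: q -> p = 1 -> N = N
p -> p = N -> N = N
(q -> p) -> (p -> p) = N -> N = N
~q = ~1 = 0
((q -> p) -> (p -> p)) & ~q = N & 0 = 0
They differ because Weak Kleene logic and Strong Kleene logic treat N differently under the binary connectives.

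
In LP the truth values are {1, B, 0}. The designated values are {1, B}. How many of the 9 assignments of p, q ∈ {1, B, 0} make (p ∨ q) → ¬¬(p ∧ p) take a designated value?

8

Of the 9 assignments, 8 give a value in {1, B}.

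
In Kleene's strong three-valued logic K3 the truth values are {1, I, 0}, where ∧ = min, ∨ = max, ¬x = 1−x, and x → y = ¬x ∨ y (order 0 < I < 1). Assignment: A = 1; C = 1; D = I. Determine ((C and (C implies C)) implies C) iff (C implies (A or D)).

1

C implies C = 1 implies 1 = 1
C and (C implies C) = 1 and 1 = 1
(C and (C implies C)) implies C = 1 implies 1 = 1
A or D = 1 or I = 1
C implies (A or D) = 1 implies 1 = 1
((C and (C implies C)) implies C) iff (C implies (A or D)) = 1 iff 1 = 1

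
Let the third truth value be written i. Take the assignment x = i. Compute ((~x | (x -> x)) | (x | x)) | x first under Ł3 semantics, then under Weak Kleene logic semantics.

In Ł3: ~x = ~i = i
x -> x = i -> i = ⊤
~x | (x -> x) = i | ⊤ = ⊤
x | x = i | i = i
(~x | (x -> x)) | (x | x) = ⊤ | i = ⊤
((~x | (x -> x)) | (x | x)) | x = ⊤ | i = ⊤
In Weak Kleene logic: ~x = ~i = i
x -> x = i -> i = i
~x | (x -> x) = i | i = i
x | x = i | i = i
(~x | (x -> x)) | (x | x) = i | i = i
((~x | (x -> x)) | (x | x)) | x = i | i = i
They differ because Ł3 and Weak Kleene logic treat i differently under the binary connectives.

⊤; i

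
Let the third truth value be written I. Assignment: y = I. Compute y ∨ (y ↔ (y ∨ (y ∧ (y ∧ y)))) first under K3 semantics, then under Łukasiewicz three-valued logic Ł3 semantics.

I; True

In K3: y ∧ y = I ∧ I = I
y ∧ (y ∧ y) = I ∧ I = I
y ∨ (y ∧ (y ∧ y)) = I ∨ I = I
y ↔ (y ∨ (y ∧ (y ∧ y))) = I ↔ I = I
y ∨ (y ↔ (y ∨ (y ∧ (y ∧ y)))) = I ∨ I = I
In Łukasiewicz three-valued logic Ł3: y ∧ y = I ∧ I = I
y ∧ (y ∧ y) = I ∧ I = I
y ∨ (y ∧ (y ∧ y)) = I ∨ I = I
y ↔ (y ∨ (y ∧ (y ∧ y))) = I ↔ I = True
y ∨ (y ↔ (y ∨ (y ∧ (y ∧ y)))) = I ∨ True = True
They differ because K3 and Łukasiewicz three-valued logic Ł3 treat I differently under implication.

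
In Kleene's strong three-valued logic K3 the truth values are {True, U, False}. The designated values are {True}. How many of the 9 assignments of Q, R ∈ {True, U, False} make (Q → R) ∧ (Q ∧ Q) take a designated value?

Designated under: (Q=True, R=True).

1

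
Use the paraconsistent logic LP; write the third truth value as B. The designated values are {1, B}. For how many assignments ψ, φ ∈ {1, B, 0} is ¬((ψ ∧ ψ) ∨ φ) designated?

Designated under: (ψ=B, φ=B); (ψ=B, φ=0); (ψ=0, φ=B); (ψ=0, φ=0).

4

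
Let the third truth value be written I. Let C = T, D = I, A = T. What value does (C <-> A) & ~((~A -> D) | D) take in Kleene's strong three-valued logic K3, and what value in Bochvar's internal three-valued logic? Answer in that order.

F; I

In Kleene's strong three-valued logic K3: C <-> A = T <-> T = T
~A = ~T = F
~A -> D = F -> I = T
(~A -> D) | D = T | I = T
~((~A -> D) | D) = ~T = F
(C <-> A) & ~((~A -> D) | D) = T & F = F
In Bochvar's internal three-valued logic: C <-> A = T <-> T = T
~A = ~T = F
~A -> D = F -> I = I  [any arg is the third value ⇒ result is the third value]
(~A -> D) | D = I | I = I
~((~A -> D) | D) = ~I = I
(C <-> A) & ~((~A -> D) | D) = T & I = I
They differ because Kleene's strong three-valued logic K3 and Bochvar's internal three-valued logic treat I differently under the binary connectives.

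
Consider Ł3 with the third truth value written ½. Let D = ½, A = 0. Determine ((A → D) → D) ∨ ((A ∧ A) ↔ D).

A → D = 0 → ½ = 1  [min(1, 1−0+½)]
(A → D) → D = 1 → ½ = ½
A ∧ A = 0 ∧ 0 = 0
(A ∧ A) ↔ D = 0 ↔ ½ = ½
((A → D) → D) ∨ ((A ∧ A) ↔ D) = ½ ∨ ½ = ½

½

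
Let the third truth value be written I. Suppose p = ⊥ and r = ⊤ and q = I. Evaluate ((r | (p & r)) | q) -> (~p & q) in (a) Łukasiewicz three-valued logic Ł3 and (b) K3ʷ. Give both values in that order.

In Łukasiewicz three-valued logic Ł3: p & r = ⊥ & ⊤ = ⊥
r | (p & r) = ⊤ | ⊥ = ⊤
(r | (p & r)) | q = ⊤ | I = ⊤
~p = ~⊥ = ⊤
~p & q = ⊤ & I = I
((r | (p & r)) | q) -> (~p & q) = ⊤ -> I = I  [min(1, 1−1+½)]
In K3ʷ: p & r = ⊥ & ⊤ = ⊥
r | (p & r) = ⊤ | ⊥ = ⊤
(r | (p & r)) | q = ⊤ | I = I
~p = ~⊥ = ⊤
~p & q = ⊤ & I = I
((r | (p & r)) | q) -> (~p & q) = I -> I = I  [any arg is the third value ⇒ result is the third value]

I; I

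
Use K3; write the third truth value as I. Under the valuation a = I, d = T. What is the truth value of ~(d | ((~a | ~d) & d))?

~a = ~I = I
~d = ~T = F
~a | ~d = I | F = I
(~a | ~d) & d = I & T = I
d | ((~a | ~d) & d) = T | I = T
~(d | ((~a | ~d) & d)) = ~T = F

F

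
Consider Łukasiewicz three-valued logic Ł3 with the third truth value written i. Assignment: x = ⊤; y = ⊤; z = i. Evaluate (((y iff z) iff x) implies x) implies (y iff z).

y iff z = ⊤ iff i = i  [1 − |1−½|]
(y iff z) iff x = i iff ⊤ = i
((y iff z) iff x) implies x = i implies ⊤ = ⊤
y iff z = ⊤ iff i = i
(((y iff z) iff x) implies x) implies (y iff z) = ⊤ implies i = i

i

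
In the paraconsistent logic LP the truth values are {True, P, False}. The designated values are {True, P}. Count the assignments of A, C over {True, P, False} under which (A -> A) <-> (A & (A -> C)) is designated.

Of the 9 assignments, 5 give a value in {True, P}.

5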